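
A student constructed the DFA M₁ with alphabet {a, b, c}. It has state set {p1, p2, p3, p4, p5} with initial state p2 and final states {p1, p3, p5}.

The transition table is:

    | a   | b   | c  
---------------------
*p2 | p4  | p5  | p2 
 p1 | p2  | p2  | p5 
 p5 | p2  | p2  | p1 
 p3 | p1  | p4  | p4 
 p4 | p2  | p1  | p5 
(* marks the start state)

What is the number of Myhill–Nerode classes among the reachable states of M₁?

3

States {p3} cannot be reached from the start state, so discard them.
Start with accepting vs non-accepting: {p1,p5} | {p2,p4}.
Split {p2,p4} by δ(·,c) → {p2} and {p4}.
Stable partition: {p1,p5} | {p2} | {p4} — 3 equivalence classes.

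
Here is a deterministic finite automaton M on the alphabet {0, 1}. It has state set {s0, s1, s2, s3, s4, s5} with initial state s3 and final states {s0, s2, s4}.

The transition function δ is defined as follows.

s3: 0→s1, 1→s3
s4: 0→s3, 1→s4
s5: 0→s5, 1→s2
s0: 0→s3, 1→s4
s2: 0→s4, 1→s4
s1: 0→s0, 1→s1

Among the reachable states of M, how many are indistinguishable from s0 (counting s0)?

2

States {s2,s5} cannot be reached from the start state, so discard them.
Initial partition by acceptance: {s0,s4} | {s1,s3}.
Refine {s1,s3} on symbol 0: members go to different blocks, giving {s1} and {s3}.
Stable partition: {s0,s4} | {s1} | {s3} — 3 equivalence classes.
The equivalence class containing s0 is {s0,s4}, of size 2.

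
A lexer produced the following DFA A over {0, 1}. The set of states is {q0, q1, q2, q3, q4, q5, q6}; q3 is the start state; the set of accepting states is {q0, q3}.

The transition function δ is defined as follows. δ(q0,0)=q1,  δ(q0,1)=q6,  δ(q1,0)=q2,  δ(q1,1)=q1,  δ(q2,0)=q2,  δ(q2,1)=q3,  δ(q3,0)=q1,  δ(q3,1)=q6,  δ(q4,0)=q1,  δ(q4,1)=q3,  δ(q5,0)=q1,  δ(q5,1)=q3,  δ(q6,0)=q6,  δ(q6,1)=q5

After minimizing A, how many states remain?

States {q0,q4} cannot be reached from the start state, so discard them.
P0 = {q3} | {q1,q2,q5,q6}.
Refine {q1,q2,q5,q6} on symbol 1: members go to different blocks, giving {q1,q6} and {q2,q5}.
Refine {q1,q6} on symbol 0: members go to different blocks, giving {q1} and {q6}.
Split {q2,q5} by δ(·,0) → {q2} and {q5}.
Stable partition: {q3} | {q1} | {q2} | {q6} | {q5} — 5 equivalence classes.

5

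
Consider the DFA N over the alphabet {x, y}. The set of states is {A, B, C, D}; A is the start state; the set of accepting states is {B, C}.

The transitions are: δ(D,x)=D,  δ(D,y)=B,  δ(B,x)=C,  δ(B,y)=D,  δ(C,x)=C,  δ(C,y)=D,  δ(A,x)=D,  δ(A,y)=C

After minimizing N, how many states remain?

2

All states are reachable from the start state.
P0 = {B,C} | {A,D}.
No further refinement is possible. Final partition (2 blocks): {B,C} | {A,D}.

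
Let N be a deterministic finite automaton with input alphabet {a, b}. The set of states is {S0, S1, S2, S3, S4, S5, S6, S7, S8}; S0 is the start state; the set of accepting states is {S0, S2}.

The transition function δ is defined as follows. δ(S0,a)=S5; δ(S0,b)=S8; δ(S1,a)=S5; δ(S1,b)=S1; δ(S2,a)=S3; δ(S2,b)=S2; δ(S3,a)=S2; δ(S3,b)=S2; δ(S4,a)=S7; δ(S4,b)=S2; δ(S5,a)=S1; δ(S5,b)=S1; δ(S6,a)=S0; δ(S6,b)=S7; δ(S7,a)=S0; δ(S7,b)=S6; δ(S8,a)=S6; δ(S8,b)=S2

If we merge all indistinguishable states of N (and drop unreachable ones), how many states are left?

States {S4} cannot be reached from the start state, so discard them.
Initial partition by acceptance: {S0,S2} | {S1,S3,S5,S6,S7,S8}.
Split {S0,S2} by δ(·,b) → {S0} and {S2}.
Split {S1,S3,S5,S6,S7,S8} by δ(·,a) → {S1,S5,S8} and {S6,S7} and {S3}.
On input a, block {S1,S5,S8} splits into {S1,S5} and {S8}.
No further refinement is possible. Final partition (6 blocks): {S0} | {S1,S5} | {S2} | {S6,S7} | {S3} | {S8}.

6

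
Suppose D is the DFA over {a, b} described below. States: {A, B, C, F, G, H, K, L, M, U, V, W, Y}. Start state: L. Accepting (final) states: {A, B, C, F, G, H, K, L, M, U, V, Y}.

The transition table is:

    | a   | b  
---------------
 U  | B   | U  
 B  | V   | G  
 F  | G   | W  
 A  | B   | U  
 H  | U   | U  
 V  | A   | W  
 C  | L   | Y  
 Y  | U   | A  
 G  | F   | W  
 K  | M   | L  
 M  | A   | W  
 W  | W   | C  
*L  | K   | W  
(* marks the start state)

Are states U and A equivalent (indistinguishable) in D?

Yes

First remove the unreachable states {H}; 12 states remain.
Start with accepting vs non-accepting: {A,B,C,F,G,K,L,M,U,V,Y} | {W}.
Refine {A,B,C,F,G,K,L,M,U,V,Y} on symbol b: members go to different blocks, giving {A,B,C,K,U,Y} and {F,G,L,M,V}.
On input a, block {A,B,C,K,U,Y} splits into {B,C,K} and {A,U,Y}.
Split {B,C,K} by δ(·,b) → {B,K} and {C}.
On input a, block {F,G,L,M,V} splits into {F,G} and {M,V} and {L}.
On input b, block {B,K} splits into {K} and {B}.
Split {A,U,Y} by δ(·,a) → {A,U} and {Y}.
Stable partition: {K} | {W} | {F,G} | {A,U} | {C} | {M,V} | {L} | {B} | {Y} — 9 equivalence classes.
U and A lie in the same block of the stable partition, so they are equivalent — no string distinguishes them.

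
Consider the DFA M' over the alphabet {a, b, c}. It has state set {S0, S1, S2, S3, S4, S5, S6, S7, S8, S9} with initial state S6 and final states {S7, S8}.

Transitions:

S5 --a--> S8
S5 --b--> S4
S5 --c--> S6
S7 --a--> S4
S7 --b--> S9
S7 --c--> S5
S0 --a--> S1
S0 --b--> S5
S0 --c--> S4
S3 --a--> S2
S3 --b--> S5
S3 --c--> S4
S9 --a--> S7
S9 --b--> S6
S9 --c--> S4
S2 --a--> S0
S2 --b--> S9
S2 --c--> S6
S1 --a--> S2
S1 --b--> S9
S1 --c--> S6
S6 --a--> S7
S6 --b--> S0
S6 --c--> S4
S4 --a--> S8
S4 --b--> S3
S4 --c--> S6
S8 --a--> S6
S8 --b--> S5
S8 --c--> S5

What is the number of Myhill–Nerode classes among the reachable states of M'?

4

Start with accepting vs non-accepting: {S7,S8} | {S0,S1,S2,S3,S4,S5,S6,S9}.
Refine {S0,S1,S2,S3,S4,S5,S6,S9} on symbol a: members go to different blocks, giving {S0,S1,S2,S3} and {S4,S5,S6,S9}.
Refine {S4,S5,S6,S9} on symbol b: members go to different blocks, giving {S4,S6} and {S5,S9}.
Stable partition: {S7,S8} | {S0,S1,S2,S3} | {S4,S6} | {S5,S9} — 4 equivalence classes.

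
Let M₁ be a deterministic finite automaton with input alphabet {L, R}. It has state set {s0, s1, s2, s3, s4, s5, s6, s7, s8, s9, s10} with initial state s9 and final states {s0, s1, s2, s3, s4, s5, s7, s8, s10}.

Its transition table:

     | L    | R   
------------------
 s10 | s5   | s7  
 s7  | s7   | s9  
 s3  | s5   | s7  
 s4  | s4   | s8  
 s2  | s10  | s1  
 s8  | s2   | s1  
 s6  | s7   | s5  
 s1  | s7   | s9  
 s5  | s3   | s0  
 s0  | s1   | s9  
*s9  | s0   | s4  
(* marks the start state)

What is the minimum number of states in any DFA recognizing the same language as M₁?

4

First remove the unreachable states {s6}; 10 states remain.
P0 = {s0,s1,s2,s3,s4,s5,s7,s8,s10} | {s9}.
Refine {s0,s1,s2,s3,s4,s5,s7,s8,s10} on symbol R: members go to different blocks, giving {s2,s3,s4,s5,s8,s10} and {s0,s1,s7}.
Refine {s2,s3,s4,s5,s8,s10} on symbol R: members go to different blocks, giving {s2,s3,s5,s8,s10} and {s4}.
No further refinement is possible. Final partition (4 blocks): {s2,s3,s5,s8,s10} | {s9} | {s0,s1,s7} | {s4}.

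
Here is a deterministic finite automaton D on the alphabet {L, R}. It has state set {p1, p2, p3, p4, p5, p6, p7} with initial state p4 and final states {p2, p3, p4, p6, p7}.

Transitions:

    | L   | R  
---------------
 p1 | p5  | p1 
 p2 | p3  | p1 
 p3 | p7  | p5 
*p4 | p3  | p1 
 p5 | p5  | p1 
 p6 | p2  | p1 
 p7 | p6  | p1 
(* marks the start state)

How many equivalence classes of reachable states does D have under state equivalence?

Initial partition by acceptance: {p2,p3,p4,p6,p7} | {p1,p5}.
No further refinement is possible. Final partition (2 blocks): {p2,p3,p4,p6,p7} | {p1,p5}.

2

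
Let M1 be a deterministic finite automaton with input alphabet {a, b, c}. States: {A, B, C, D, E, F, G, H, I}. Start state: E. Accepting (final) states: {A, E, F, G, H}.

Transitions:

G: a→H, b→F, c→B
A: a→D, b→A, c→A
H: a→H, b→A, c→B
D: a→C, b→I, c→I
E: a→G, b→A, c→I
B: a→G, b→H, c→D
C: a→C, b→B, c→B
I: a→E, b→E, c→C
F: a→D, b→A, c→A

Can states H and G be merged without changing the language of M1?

Yes

All states are reachable from the start state.
Initial partition by acceptance: {A,E,F,G,H} | {B,C,D,I}.
On input a, block {A,E,F,G,H} splits into {E,G,H} and {A,F}.
On input a, block {B,C,D,I} splits into {B,I} and {C,D}.
Stable partition: {E,G,H} | {B,I} | {A,F} | {C,D} — 4 equivalence classes.
H and G lie in the same block of the stable partition, so they are equivalent — no string distinguishes them.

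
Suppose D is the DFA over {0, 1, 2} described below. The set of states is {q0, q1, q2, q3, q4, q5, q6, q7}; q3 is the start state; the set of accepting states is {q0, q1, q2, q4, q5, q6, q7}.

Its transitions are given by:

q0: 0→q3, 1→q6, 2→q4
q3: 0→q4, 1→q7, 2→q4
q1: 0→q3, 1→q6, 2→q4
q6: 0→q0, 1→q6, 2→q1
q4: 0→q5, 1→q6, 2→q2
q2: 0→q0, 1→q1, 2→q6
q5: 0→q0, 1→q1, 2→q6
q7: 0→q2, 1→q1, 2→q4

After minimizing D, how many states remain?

6

Every state is reachable, so we keep all 8.
Start with accepting vs non-accepting: {q0,q1,q2,q4,q5,q6,q7} | {q3}.
Refine {q0,q1,q2,q4,q5,q6,q7} on symbol 0: members go to different blocks, giving {q2,q4,q5,q6,q7} and {q0,q1}.
Refine {q2,q4,q5,q6,q7} on symbol 0: members go to different blocks, giving {q2,q5,q6} and {q4,q7}.
Split {q2,q5,q6} by δ(·,1) → {q2,q5} and {q6}.
Refine {q4,q7} on symbol 1: members go to different blocks, giving {q4} and {q7}.
The partition is now stable with 6 blocks: {q2,q5} | {q3} | {q0,q1} | {q4} | {q6} | {q7}.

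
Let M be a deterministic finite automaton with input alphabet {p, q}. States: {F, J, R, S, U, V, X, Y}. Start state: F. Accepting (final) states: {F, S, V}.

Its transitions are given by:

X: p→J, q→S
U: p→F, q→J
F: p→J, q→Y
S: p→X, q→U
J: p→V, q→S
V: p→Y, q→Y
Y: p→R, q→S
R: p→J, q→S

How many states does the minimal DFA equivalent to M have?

7

Start with accepting vs non-accepting: {F,S,V} | {J,R,U,X,Y}.
Split {J,R,U,X,Y} by δ(·,p) → {R,X,Y} and {J,U}.
Split {F,S,V} by δ(·,p) → {S,V} and {F}.
Refine {S,V} on symbol q: members go to different blocks, giving {V} and {S}.
Refine {R,X,Y} on symbol p: members go to different blocks, giving {R,X} and {Y}.
Split {J,U} by δ(·,p) → {J} and {U}.
The partition is now stable with 7 blocks: {V} | {R,X} | {J} | {F} | {S} | {Y} | {U}.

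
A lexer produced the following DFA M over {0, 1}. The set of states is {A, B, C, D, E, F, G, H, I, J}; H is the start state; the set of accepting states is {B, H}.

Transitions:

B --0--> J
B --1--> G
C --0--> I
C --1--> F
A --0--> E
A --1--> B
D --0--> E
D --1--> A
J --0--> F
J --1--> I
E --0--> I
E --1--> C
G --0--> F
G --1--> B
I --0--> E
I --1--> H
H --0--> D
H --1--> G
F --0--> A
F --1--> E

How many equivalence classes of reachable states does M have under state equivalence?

Every state is reachable, so we keep all 10.
Start with accepting vs non-accepting: {B,H} | {A,C,D,E,F,G,I,J}.
Split {A,C,D,E,F,G,I,J} by δ(·,1) → {C,D,E,F,J} and {A,G,I}.
On input 0, block {C,D,E,F,J} splits into {C,E,F} and {D,J}.
No further refinement is possible. Final partition (4 blocks): {B,H} | {C,E,F} | {A,G,I} | {D,J}.

4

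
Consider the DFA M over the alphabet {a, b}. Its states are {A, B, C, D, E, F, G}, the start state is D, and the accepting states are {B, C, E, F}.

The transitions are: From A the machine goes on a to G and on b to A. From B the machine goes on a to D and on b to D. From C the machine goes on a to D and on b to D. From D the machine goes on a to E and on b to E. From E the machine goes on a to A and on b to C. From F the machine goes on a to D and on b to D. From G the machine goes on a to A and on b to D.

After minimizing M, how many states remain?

5

Reachable states from the start: {A,C,D,E,G}. Unreachable: {B,F} — drop them.
P0 = {C,E} | {A,D,G}.
Refine {C,E} on symbol b: members go to different blocks, giving {C} and {E}.
On input a, block {A,D,G} splits into {A,G} and {D}.
Refine {A,G} on symbol b: members go to different blocks, giving {A} and {G}.
The partition is now stable with 5 blocks: {C} | {A} | {E} | {D} | {G}.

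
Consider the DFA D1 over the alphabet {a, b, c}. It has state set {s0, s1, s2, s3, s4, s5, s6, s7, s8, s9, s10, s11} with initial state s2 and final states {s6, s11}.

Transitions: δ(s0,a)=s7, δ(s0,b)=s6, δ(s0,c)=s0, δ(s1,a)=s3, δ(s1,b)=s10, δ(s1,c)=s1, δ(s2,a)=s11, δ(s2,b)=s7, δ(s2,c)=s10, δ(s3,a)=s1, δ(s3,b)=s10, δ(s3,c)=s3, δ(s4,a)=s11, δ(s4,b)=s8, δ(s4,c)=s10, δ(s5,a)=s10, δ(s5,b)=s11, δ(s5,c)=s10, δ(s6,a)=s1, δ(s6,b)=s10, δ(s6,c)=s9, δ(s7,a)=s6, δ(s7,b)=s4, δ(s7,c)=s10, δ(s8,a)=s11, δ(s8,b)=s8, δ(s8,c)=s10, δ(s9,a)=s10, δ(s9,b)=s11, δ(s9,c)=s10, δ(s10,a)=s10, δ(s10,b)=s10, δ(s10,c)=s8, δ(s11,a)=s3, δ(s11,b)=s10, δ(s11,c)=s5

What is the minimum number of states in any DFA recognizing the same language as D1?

First remove the unreachable states {s0}; 11 states remain.
Initial partition by acceptance: {s6,s11} | {s1,s2,s3,s4,s5,s7,s8,s9,s10}.
On input a, block {s1,s2,s3,s4,s5,s7,s8,s9,s10} splits into {s1,s3,s5,s9,s10} and {s2,s4,s7,s8}.
On input b, block {s1,s3,s5,s9,s10} splits into {s1,s3,s10} and {s5,s9}.
On input c, block {s1,s3,s10} splits into {s1,s3} and {s10}.
Stable partition: {s6,s11} | {s1,s3} | {s2,s4,s7,s8} | {s5,s9} | {s10} — 5 equivalence classes.

5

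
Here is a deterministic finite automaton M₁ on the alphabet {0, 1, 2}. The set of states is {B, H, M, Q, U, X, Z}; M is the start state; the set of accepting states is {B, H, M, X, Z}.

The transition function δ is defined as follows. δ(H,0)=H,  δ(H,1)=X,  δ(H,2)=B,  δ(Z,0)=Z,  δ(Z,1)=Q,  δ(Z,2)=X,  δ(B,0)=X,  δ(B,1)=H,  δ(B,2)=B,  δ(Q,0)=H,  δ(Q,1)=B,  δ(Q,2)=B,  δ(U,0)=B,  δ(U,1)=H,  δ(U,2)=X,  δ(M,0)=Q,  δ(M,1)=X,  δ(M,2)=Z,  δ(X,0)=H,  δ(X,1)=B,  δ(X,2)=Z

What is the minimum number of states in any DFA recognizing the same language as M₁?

States {U} cannot be reached from the start state, so discard them.
Initial partition by acceptance: {B,H,M,X,Z} | {Q}.
On input 0, block {B,H,M,X,Z} splits into {B,H,X,Z} and {M}.
Split {B,H,X,Z} by δ(·,1) → {B,H,X} and {Z}.
Refine {B,H,X} on symbol 2: members go to different blocks, giving {B,H} and {X}.
Split {B,H} by δ(·,0) → {H} and {B}.
Stable partition: {H} | {Q} | {M} | {Z} | {X} | {B} — 6 equivalence classes.

6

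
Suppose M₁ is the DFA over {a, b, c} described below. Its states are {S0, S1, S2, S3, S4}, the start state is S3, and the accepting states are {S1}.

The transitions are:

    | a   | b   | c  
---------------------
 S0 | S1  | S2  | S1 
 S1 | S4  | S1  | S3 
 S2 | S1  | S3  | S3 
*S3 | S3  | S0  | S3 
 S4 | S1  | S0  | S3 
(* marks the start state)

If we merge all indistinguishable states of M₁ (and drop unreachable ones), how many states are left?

P0 = {S1} | {S0,S2,S3,S4}.
Refine {S0,S2,S3,S4} on symbol a: members go to different blocks, giving {S0,S2,S4} and {S3}.
Refine {S0,S2,S4} on symbol b: members go to different blocks, giving {S0,S4} and {S2}.
On input b, block {S0,S4} splits into {S0} and {S4}.
The partition is now stable with 5 blocks: {S1} | {S0} | {S3} | {S2} | {S4}.

5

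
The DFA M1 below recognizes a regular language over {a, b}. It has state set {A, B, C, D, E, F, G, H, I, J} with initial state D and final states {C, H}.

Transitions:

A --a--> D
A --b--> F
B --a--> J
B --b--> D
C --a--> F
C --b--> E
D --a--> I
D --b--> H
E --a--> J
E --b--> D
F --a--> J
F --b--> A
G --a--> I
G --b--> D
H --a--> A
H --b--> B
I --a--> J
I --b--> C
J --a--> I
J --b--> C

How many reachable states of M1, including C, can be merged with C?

2

Reachable states from the start: {A,B,C,D,E,F,H,I,J}. Unreachable: {G} — drop them.
Initial partition by acceptance: {C,H} | {A,B,D,E,F,I,J}.
Split {A,B,D,E,F,I,J} by δ(·,b) → {A,B,E,F} and {D,I,J}.
Refine {A,B,E,F} on symbol b: members go to different blocks, giving {A,F} and {B,E}.
No further refinement is possible. Final partition (4 blocks): {C,H} | {A,F} | {D,I,J} | {B,E}.
State C belongs to the block {C,H}, which has 2 states.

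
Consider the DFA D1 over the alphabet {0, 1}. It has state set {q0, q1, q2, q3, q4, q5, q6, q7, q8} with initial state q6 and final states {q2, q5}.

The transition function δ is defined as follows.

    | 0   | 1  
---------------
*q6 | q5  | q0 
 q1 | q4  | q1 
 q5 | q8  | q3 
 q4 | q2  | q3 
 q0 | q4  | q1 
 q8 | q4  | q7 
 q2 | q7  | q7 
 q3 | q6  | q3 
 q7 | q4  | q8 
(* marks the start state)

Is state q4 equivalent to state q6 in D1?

Every state is reachable, so we keep all 9.
Start with accepting vs non-accepting: {q2,q5} | {q0,q1,q3,q4,q6,q7,q8}.
Split {q0,q1,q3,q4,q6,q7,q8} by δ(·,0) → {q0,q1,q3,q7,q8} and {q4,q6}.
Stable partition: {q2,q5} | {q0,q1,q3,q7,q8} | {q4,q6} — 3 equivalence classes.
q4 and q6 lie in the same block of the stable partition, so they are equivalent — no string distinguishes them.

Yes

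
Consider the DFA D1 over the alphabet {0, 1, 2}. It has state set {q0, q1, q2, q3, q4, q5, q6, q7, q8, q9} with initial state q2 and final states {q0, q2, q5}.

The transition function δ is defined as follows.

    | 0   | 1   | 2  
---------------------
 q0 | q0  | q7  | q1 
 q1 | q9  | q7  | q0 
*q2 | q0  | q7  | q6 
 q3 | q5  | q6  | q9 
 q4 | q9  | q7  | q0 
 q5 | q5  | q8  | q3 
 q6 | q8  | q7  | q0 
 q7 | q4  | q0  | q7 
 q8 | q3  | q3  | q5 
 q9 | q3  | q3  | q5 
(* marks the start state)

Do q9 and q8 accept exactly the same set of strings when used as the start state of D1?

All states are reachable from the start state.
P0 = {q0,q2,q5} | {q1,q3,q4,q6,q7,q8,q9}.
Split {q1,q3,q4,q6,q7,q8,q9} by δ(·,0) → {q1,q4,q6,q7,q8,q9} and {q3}.
On input 2, block {q0,q2,q5} splits into {q0,q2} and {q5}.
On input 0, block {q1,q4,q6,q7,q8,q9} splits into {q1,q4,q6,q7} and {q8,q9}.
On input 0, block {q1,q4,q6,q7} splits into {q1,q4,q6} and {q7}.
The partition is now stable with 6 blocks: {q0,q2} | {q1,q4,q6} | {q3} | {q5} | {q8,q9} | {q7}.
q9 and q8 lie in the same block of the stable partition, so they are equivalent — no string distinguishes them.

Yes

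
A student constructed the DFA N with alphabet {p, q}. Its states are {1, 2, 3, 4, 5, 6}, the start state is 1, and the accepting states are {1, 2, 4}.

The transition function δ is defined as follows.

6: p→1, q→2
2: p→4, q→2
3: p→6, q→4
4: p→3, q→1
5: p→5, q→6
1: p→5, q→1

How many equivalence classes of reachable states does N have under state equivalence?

6

All states are reachable from the start state.
Start with accepting vs non-accepting: {1,2,4} | {3,5,6}.
Split {1,2,4} by δ(·,p) → {1,4} and {2}.
On input p, block {3,5,6} splits into {3,5} and {6}.
On input p, block {3,5} splits into {3} and {5}.
Refine {1,4} on symbol p: members go to different blocks, giving {1} and {4}.
The partition is now stable with 6 blocks: {1} | {3} | {2} | {6} | {5} | {4}.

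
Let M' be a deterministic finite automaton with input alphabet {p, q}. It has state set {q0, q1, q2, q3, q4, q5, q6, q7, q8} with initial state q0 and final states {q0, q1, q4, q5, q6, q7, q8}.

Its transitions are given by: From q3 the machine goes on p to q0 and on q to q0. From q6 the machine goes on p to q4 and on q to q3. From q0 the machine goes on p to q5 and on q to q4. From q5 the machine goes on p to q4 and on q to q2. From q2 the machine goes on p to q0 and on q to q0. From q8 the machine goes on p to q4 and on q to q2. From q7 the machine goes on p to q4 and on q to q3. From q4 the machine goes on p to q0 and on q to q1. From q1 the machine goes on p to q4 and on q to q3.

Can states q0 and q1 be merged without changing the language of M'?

No

States {q6,q7,q8} cannot be reached from the start state, so discard them.
P0 = {q0,q1,q4,q5} | {q2,q3}.
On input q, block {q0,q1,q4,q5} splits into {q0,q4} and {q1,q5}.
Refine {q0,q4} on symbol p: members go to different blocks, giving {q0} and {q4}.
No further refinement is possible. Final partition (4 blocks): {q0} | {q2,q3} | {q1,q5} | {q4}.
q0 and q1 end up in different blocks, so they are distinguishable. For instance, the string 'q' is accepted from only q0.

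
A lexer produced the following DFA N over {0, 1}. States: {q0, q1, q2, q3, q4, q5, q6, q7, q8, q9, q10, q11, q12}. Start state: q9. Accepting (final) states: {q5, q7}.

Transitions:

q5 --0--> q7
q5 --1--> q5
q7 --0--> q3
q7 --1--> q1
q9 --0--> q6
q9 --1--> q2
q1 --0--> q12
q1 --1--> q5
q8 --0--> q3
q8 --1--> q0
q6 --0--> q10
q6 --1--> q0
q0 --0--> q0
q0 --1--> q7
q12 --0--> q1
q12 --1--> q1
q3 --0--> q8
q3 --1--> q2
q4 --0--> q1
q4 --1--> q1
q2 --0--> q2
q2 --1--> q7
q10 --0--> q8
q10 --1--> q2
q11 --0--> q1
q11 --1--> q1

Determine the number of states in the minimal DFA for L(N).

6

First remove the unreachable states {q4,q11}; 11 states remain.
Initial partition by acceptance: {q5,q7} | {q0,q1,q2,q3,q6,q8,q9,q10,q12}.
Refine {q5,q7} on symbol 0: members go to different blocks, giving {q5} and {q7}.
On input 1, block {q0,q1,q2,q3,q6,q8,q9,q10,q12} splits into {q3,q6,q8,q9,q10,q12} and {q0,q2} and {q1}.
Split {q3,q6,q8,q9,q10,q12} by δ(·,0) → {q3,q6,q8,q9,q10} and {q12}.
Stable partition: {q5} | {q3,q6,q8,q9,q10} | {q7} | {q0,q2} | {q1} | {q12} — 6 equivalence classes.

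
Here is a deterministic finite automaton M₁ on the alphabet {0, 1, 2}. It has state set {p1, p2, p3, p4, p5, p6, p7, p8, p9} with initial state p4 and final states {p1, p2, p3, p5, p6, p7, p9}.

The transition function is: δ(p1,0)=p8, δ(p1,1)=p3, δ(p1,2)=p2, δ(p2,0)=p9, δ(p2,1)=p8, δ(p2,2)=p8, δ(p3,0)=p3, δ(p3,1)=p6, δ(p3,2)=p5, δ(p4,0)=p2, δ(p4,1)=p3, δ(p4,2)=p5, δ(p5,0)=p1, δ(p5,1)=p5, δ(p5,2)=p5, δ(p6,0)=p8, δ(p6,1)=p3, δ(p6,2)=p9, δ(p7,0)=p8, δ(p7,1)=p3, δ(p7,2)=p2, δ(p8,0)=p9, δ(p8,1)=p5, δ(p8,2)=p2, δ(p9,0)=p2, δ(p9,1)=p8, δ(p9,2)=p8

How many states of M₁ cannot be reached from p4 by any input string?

No path from p4 leads to p7; the other 8 states are all reachable.

1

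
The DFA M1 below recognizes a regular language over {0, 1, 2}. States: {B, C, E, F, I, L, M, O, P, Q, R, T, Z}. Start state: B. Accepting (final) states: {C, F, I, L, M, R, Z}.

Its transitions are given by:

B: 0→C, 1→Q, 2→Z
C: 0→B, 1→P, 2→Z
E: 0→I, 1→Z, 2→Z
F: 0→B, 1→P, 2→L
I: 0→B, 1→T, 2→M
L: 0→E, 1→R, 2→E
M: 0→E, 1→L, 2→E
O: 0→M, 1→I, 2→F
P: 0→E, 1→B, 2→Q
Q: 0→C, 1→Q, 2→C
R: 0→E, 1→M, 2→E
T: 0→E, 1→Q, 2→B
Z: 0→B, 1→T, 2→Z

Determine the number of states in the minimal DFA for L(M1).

Reachable states from the start: {B,C,E,I,L,M,P,Q,R,T,Z}. Unreachable: {F,O} — drop them.
P0 = {C,I,L,M,R,Z} | {B,E,P,Q,T}.
Refine {C,I,L,M,R,Z} on symbol 1: members go to different blocks, giving {C,I,Z} and {L,M,R}.
On input 2, block {C,I,Z} splits into {C,Z} and {I}.
Refine {B,E,P,Q,T} on symbol 0: members go to different blocks, giving {B,Q} and {P,T} and {E}.
No further refinement is possible. Final partition (6 blocks): {C,Z} | {B,Q} | {L,M,R} | {I} | {P,T} | {E}.

6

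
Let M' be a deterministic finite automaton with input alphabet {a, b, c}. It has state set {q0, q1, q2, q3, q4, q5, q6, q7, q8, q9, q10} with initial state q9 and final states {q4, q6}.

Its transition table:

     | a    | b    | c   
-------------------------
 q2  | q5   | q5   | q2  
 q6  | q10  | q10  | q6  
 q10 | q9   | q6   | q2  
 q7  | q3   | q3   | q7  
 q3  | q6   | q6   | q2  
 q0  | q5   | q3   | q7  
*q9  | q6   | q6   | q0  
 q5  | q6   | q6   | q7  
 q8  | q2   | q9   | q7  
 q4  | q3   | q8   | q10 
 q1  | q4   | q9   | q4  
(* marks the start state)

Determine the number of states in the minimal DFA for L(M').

4

States {q1,q4,q8} cannot be reached from the start state, so discard them.
Initial partition by acceptance: {q6} | {q0,q2,q3,q5,q7,q9,q10}.
Split {q0,q2,q3,q5,q7,q9,q10} by δ(·,a) → {q0,q2,q7,q10} and {q3,q5,q9}.
Refine {q0,q2,q7,q10} on symbol b: members go to different blocks, giving {q0,q2,q7} and {q10}.
Stable partition: {q6} | {q0,q2,q7} | {q3,q5,q9} | {q10} — 4 equivalence classes.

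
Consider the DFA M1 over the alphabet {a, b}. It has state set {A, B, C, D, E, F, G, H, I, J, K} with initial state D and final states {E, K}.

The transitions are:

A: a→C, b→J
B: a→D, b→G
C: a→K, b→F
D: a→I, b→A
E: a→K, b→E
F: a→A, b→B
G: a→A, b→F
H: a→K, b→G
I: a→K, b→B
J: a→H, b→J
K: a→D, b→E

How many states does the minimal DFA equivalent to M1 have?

Every state is reachable, so we keep all 11.
Start with accepting vs non-accepting: {E,K} | {A,B,C,D,F,G,H,I,J}.
Split {E,K} by δ(·,a) → {E} and {K}.
Refine {A,B,C,D,F,G,H,I,J} on symbol a: members go to different blocks, giving {A,B,D,F,G,J} and {C,H,I}.
Split {A,B,D,F,G,J} by δ(·,a) → {A,D,J} and {B,F,G}.
Stable partition: {E} | {A,D,J} | {K} | {C,H,I} | {B,F,G} — 5 equivalence classes.

5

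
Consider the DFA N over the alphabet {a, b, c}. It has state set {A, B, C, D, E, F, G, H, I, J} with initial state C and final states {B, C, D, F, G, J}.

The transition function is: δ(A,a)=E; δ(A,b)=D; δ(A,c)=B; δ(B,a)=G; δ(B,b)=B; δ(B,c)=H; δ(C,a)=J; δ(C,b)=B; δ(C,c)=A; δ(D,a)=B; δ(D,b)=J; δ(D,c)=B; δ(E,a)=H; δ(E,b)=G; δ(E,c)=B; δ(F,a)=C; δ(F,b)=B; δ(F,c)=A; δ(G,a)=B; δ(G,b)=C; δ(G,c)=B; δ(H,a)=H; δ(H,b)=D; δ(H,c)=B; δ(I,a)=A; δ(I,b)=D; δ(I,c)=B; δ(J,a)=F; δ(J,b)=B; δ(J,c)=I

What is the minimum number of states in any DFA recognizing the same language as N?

4

Every state is reachable, so we keep all 10.
Start with accepting vs non-accepting: {B,C,D,F,G,J} | {A,E,H,I}.
Refine {B,C,D,F,G,J} on symbol c: members go to different blocks, giving {B,C,F,J} and {D,G}.
Refine {B,C,F,J} on symbol a: members go to different blocks, giving {C,F,J} and {B}.
No further refinement is possible. Final partition (4 blocks): {C,F,J} | {A,E,H,I} | {D,G} | {B}.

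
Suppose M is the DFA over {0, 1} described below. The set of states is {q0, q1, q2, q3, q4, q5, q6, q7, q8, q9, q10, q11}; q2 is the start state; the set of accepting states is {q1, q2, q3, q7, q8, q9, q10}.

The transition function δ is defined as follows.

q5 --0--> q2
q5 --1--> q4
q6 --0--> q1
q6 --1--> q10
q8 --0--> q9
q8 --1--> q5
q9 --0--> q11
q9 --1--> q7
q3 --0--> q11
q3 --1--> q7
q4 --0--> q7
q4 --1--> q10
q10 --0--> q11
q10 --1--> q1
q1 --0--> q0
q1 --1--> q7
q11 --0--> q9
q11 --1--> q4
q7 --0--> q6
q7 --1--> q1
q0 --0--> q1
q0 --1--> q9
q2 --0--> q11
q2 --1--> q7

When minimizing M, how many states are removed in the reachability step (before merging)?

3

BFS from q2 reaches {q0, q1, q2, q4, q6, q7, q9, q10, q11}; the 3 state(s) q3, q5, q8 are never visited.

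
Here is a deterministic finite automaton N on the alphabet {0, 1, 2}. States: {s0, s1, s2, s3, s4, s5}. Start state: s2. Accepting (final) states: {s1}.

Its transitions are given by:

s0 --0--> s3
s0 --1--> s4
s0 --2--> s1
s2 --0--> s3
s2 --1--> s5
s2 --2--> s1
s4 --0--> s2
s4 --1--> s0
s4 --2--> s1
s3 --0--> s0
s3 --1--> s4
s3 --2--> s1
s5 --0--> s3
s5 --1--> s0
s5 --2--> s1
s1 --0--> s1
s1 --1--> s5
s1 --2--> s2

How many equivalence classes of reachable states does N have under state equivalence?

2

Every state is reachable, so we keep all 6.
Initial partition by acceptance: {s1} | {s0,s2,s3,s4,s5}.
The partition is now stable with 2 blocks: {s1} | {s0,s2,s3,s4,s5}.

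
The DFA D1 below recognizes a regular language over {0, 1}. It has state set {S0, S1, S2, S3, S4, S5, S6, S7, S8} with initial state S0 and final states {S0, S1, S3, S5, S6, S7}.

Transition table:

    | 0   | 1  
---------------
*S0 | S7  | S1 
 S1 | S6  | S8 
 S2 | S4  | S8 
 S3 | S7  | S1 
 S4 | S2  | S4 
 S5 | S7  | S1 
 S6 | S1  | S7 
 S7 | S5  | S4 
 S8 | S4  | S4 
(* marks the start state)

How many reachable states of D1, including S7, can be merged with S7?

Reachable states from the start: {S0,S1,S2,S4,S5,S6,S7,S8}. Unreachable: {S3} — drop them.
Start with accepting vs non-accepting: {S0,S1,S5,S6,S7} | {S2,S4,S8}.
Refine {S0,S1,S5,S6,S7} on symbol 1: members go to different blocks, giving {S0,S5,S6} and {S1,S7}.
Stable partition: {S0,S5,S6} | {S2,S4,S8} | {S1,S7} — 3 equivalence classes.
The equivalence class containing S7 is {S1,S7}, of size 2.

2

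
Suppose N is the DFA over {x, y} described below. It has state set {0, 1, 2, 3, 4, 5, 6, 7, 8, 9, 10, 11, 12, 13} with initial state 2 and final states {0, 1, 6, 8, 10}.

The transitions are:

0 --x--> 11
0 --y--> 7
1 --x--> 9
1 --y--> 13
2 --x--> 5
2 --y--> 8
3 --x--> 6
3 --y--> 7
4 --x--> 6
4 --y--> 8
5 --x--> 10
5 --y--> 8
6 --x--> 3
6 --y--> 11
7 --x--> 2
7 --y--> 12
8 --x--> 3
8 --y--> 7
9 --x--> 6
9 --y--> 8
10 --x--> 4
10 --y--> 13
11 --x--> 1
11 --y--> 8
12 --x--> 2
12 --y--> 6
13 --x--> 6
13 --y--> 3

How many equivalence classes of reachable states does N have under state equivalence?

First remove the unreachable states {0}; 13 states remain.
Start with accepting vs non-accepting: {1,6,8,10} | {2,3,4,5,7,9,11,12,13}.
Refine {2,3,4,5,7,9,11,12,13} on symbol x: members go to different blocks, giving {3,4,5,9,11,13} and {2,7,12}.
Split {1,6,8,10} by δ(·,y) → {1,6,10} and {8}.
Refine {3,4,5,9,11,13} on symbol y: members go to different blocks, giving {4,5,9,11} and {3} and {13}.
On input x, block {1,6,10} splits into {1,10} and {6}.
On input x, block {4,5,9,11} splits into {4,9} and {5,11}.
Refine {2,7,12} on symbol x: members go to different blocks, giving {7,12} and {2}.
Refine {7,12} on symbol y: members go to different blocks, giving {7} and {12}.
Stable partition: {1,10} | {4,9} | {7} | {8} | {3} | {13} | {6} | {5,11} | {2} | {12} — 10 equivalence classes.

10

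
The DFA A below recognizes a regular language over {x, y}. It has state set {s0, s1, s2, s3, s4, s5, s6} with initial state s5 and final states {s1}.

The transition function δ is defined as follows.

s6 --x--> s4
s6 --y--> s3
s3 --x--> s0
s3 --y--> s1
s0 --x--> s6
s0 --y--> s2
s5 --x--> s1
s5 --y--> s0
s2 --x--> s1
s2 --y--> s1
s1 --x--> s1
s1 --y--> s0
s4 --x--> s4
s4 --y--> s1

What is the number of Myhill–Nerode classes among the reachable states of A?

7

Every state is reachable, so we keep all 7.
P0 = {s1} | {s0,s2,s3,s4,s5,s6}.
Refine {s0,s2,s3,s4,s5,s6} on symbol x: members go to different blocks, giving {s0,s3,s4,s6} and {s2,s5}.
Refine {s0,s3,s4,s6} on symbol y: members go to different blocks, giving {s3,s4} and {s0} and {s6}.
On input x, block {s3,s4} splits into {s3} and {s4}.
Refine {s2,s5} on symbol y: members go to different blocks, giving {s2} and {s5}.
No further refinement is possible. Final partition (7 blocks): {s1} | {s3} | {s2} | {s0} | {s6} | {s4} | {s5}.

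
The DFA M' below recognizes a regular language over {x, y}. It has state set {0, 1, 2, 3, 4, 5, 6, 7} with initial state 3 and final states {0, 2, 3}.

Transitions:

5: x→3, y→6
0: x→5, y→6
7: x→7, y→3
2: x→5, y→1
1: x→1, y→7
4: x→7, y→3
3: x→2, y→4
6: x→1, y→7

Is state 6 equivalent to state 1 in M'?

First remove the unreachable states {0}; 7 states remain.
Start with accepting vs non-accepting: {2,3} | {1,4,5,6,7}.
On input x, block {2,3} splits into {2} and {3}.
On input x, block {1,4,5,6,7} splits into {1,4,6,7} and {5}.
Refine {1,4,6,7} on symbol y: members go to different blocks, giving {1,6} and {4,7}.
No further refinement is possible. Final partition (5 blocks): {2} | {1,6} | {3} | {5} | {4,7}.
6 and 1 lie in the same block of the stable partition, so they are equivalent — no string distinguishes them.

Yes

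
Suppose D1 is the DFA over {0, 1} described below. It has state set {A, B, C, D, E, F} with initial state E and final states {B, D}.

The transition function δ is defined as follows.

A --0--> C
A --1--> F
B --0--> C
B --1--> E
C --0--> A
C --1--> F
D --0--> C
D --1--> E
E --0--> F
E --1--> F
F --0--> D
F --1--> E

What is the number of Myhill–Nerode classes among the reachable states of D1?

4

First remove the unreachable states {B}; 5 states remain.
P0 = {D} | {A,C,E,F}.
Refine {A,C,E,F} on symbol 0: members go to different blocks, giving {A,C,E} and {F}.
On input 0, block {A,C,E} splits into {A,C} and {E}.
No further refinement is possible. Final partition (4 blocks): {D} | {A,C} | {F} | {E}.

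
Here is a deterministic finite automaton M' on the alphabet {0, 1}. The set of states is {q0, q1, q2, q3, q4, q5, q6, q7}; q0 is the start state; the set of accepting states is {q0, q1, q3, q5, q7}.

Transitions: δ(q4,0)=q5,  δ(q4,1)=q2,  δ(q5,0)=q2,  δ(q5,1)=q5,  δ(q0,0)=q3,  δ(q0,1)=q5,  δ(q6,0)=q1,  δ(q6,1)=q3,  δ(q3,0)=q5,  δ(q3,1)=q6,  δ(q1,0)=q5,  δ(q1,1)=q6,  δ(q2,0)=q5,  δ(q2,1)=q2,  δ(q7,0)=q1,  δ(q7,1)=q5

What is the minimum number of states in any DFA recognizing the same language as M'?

Reachable states from the start: {q0,q1,q2,q3,q5,q6}. Unreachable: {q4,q7} — drop them.
Initial partition by acceptance: {q0,q1,q3,q5} | {q2,q6}.
On input 0, block {q0,q1,q3,q5} splits into {q0,q1,q3} and {q5}.
Split {q0,q1,q3} by δ(·,0) → {q1,q3} and {q0}.
Refine {q2,q6} on symbol 0: members go to different blocks, giving {q2} and {q6}.
The partition is now stable with 5 blocks: {q1,q3} | {q2} | {q5} | {q0} | {q6}.

5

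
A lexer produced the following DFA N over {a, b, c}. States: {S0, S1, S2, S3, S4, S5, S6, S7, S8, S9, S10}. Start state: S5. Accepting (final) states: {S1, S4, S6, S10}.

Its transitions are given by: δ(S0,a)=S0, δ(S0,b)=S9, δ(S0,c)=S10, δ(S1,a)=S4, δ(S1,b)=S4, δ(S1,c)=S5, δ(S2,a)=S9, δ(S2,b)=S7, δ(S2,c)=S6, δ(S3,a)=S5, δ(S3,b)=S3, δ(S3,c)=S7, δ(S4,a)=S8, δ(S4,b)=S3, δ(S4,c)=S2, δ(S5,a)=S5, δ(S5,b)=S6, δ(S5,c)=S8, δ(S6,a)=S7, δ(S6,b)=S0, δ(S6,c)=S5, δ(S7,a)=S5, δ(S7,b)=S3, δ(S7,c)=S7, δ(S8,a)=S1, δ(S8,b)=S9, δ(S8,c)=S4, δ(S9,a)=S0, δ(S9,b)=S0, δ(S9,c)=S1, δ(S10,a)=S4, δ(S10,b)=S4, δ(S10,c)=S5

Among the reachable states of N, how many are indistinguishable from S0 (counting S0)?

2

All states are reachable from the start state.
P0 = {S1,S4,S6,S10} | {S0,S2,S3,S5,S7,S8,S9}.
On input a, block {S1,S4,S6,S10} splits into {S1,S10} and {S4,S6}.
Split {S0,S2,S3,S5,S7,S8,S9} by δ(·,a) → {S0,S2,S3,S5,S7,S9} and {S8}.
Split {S0,S2,S3,S5,S7,S9} by δ(·,b) → {S0,S2,S3,S7,S9} and {S5}.
Split {S0,S2,S3,S7,S9} by δ(·,a) → {S0,S2,S9} and {S3,S7}.
On input b, block {S0,S2,S9} splits into {S0,S9} and {S2}.
Refine {S4,S6} on symbol a: members go to different blocks, giving {S4} and {S6}.
No further refinement is possible. Final partition (8 blocks): {S1,S10} | {S0,S9} | {S4} | {S8} | {S5} | {S3,S7} | {S2} | {S6}.
State S0 belongs to the block {S0,S9}, which has 2 states.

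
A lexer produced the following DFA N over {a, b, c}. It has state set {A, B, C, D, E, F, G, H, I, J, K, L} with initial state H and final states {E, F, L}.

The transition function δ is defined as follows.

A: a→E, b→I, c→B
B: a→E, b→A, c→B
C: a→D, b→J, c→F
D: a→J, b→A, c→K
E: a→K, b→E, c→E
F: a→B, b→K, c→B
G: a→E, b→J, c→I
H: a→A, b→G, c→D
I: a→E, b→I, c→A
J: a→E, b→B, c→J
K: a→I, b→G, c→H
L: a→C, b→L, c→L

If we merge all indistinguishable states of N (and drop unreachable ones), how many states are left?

3

First remove the unreachable states {C,F,L}; 9 states remain.
P0 = {E} | {A,B,D,G,H,I,J,K}.
Split {A,B,D,G,H,I,J,K} by δ(·,a) → {A,B,G,I,J} and {D,H,K}.
The partition is now stable with 3 blocks: {E} | {A,B,G,I,J} | {D,H,K}.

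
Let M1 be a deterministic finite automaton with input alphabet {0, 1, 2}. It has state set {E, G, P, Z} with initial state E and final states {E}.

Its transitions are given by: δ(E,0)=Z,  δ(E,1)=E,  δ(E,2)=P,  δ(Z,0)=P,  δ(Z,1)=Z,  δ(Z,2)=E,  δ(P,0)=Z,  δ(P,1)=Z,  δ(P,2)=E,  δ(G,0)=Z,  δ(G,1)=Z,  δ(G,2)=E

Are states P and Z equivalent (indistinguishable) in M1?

Yes

States {G} cannot be reached from the start state, so discard them.
Start with accepting vs non-accepting: {E} | {P,Z}.
The partition is now stable with 2 blocks: {E} | {P,Z}.
P and Z lie in the same block of the stable partition, so they are equivalent — no string distinguishes them.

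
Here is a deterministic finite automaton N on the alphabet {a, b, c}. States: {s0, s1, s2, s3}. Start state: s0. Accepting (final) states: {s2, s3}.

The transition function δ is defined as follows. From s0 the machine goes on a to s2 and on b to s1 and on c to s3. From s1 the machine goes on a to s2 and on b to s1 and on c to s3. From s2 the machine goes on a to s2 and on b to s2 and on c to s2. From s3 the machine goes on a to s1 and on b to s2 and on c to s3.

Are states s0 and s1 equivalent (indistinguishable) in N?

Start with accepting vs non-accepting: {s2,s3} | {s0,s1}.
On input a, block {s2,s3} splits into {s2} and {s3}.
Stable partition: {s2} | {s0,s1} | {s3} — 3 equivalence classes.
s0 and s1 lie in the same block of the stable partition, so they are equivalent — no string distinguishes them.

Yes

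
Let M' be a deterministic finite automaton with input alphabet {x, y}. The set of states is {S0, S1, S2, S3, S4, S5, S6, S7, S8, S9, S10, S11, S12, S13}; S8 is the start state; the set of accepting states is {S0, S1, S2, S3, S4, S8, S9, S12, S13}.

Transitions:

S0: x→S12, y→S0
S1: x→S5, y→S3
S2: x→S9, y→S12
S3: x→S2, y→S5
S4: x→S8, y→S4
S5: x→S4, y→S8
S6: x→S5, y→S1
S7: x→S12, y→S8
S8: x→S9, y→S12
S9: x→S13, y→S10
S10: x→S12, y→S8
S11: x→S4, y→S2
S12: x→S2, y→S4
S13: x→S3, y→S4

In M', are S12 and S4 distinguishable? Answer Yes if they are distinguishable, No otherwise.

Reachable states from the start: {S2,S3,S4,S5,S8,S9,S10,S12,S13}. Unreachable: {S0,S1,S6,S7,S11} — drop them.
Initial partition by acceptance: {S2,S3,S4,S8,S9,S12,S13} | {S5,S10}.
On input y, block {S2,S3,S4,S8,S9,S12,S13} splits into {S2,S4,S8,S12,S13} and {S3,S9}.
Refine {S2,S4,S8,S12,S13} on symbol x: members go to different blocks, giving {S2,S8,S13} and {S4,S12}.
No further refinement is possible. Final partition (4 blocks): {S2,S8,S13} | {S5,S10} | {S3,S9} | {S4,S12}.
S12 and S4 lie in the same block of the stable partition, so they are equivalent — no string distinguishes them.

No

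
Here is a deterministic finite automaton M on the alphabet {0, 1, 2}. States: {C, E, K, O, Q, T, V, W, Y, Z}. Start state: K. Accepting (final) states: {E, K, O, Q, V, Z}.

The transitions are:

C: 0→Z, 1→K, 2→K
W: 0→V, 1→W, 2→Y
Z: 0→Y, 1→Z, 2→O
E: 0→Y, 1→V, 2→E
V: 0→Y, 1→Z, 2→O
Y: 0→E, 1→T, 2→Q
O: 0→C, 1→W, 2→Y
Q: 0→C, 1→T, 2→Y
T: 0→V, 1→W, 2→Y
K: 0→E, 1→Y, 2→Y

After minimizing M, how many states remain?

7

All states are reachable from the start state.
Initial partition by acceptance: {E,K,O,Q,V,Z} | {C,T,W,Y}.
Refine {E,K,O,Q,V,Z} on symbol 0: members go to different blocks, giving {E,O,Q,V,Z} and {K}.
Split {E,O,Q,V,Z} by δ(·,1) → {E,V,Z} and {O,Q}.
Refine {E,V,Z} on symbol 2: members go to different blocks, giving {V,Z} and {E}.
On input 0, block {C,T,W,Y} splits into {C,T,W} and {Y}.
Split {C,T,W} by δ(·,1) → {T,W} and {C}.
The partition is now stable with 7 blocks: {V,Z} | {T,W} | {K} | {O,Q} | {E} | {Y} | {C}.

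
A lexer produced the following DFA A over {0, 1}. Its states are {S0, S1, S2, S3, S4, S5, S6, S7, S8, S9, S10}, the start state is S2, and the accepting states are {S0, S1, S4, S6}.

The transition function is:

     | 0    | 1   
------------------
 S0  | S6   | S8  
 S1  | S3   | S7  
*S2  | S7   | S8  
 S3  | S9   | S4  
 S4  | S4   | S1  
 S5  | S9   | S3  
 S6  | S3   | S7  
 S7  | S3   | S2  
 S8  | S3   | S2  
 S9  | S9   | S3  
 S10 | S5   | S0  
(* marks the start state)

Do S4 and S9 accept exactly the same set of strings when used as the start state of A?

No

Reachable states from the start: {S1,S2,S3,S4,S7,S8,S9}. Unreachable: {S0,S5,S6,S10} — drop them.
Start with accepting vs non-accepting: {S1,S4} | {S2,S3,S7,S8,S9}.
Refine {S1,S4} on symbol 0: members go to different blocks, giving {S1} and {S4}.
On input 1, block {S2,S3,S7,S8,S9} splits into {S2,S7,S8,S9} and {S3}.
Split {S2,S7,S8,S9} by δ(·,0) → {S2,S9} and {S7,S8}.
Refine {S2,S9} on symbol 0: members go to different blocks, giving {S2} and {S9}.
Stable partition: {S1} | {S2} | {S4} | {S3} | {S7,S8} | {S9} — 6 equivalence classes.
S4 and S9 end up in different blocks, so they are distinguishable. For instance, the string 'ε' is accepted from only S4.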